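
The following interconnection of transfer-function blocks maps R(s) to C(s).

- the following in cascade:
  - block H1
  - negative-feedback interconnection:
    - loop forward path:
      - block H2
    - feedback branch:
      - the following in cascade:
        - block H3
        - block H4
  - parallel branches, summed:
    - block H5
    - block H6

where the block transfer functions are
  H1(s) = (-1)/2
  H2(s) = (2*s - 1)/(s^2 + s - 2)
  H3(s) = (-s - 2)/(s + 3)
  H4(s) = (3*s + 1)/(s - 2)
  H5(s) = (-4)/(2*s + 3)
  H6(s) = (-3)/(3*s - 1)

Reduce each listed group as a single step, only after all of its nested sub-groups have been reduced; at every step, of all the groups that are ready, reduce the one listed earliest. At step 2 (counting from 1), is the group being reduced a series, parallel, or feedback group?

Reducing step by step:

Step 1: series reduction of H3, H4
Step 2: feedback reduction of H2, (H3*H4)
Step 3: sum the parallel branches H5, H6
Step 4: multiply H1, [H2/(1+H2*(H3*H4))], (H5+H6) (series)
So the answer for step 2 is feedback.

Answer: feedback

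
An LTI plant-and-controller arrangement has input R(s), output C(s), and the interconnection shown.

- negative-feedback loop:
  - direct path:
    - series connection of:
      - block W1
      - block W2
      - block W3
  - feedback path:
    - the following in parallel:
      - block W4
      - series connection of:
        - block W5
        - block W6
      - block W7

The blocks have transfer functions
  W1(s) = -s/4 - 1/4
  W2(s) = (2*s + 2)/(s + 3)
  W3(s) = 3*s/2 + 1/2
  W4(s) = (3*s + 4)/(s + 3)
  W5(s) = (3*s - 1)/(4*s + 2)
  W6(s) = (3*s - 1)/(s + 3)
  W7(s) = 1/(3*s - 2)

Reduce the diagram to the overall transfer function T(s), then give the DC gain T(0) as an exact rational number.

The answer is -1/11.

Reasoning:
Step 1. reduce the series chain W1, W2, W3 = (-3*s^3 - 7*s^2 - 5*s - 1)/(4*s + 12)
Step 2. cascade W5, W6 = (9*s^2 - 6*s + 1)/(4*s^2 + 14*s + 6)
Step 3. reduce the parallel group W4, (W5*W6), W7 = (63*s^3 + 10*s^2 + 9*s - 12)/(12*s^3 + 34*s^2 - 10*s - 12)
Step 4. collapse the loop ((W1*W2*W3) forward, (W4+(W5*W6)+W7) return) = (36*s^6 + 186*s^5 + 268*s^4 + 76*s^3 - 100*s^2 - 70*s - 12)/(189*s^6 + 471*s^5 + 364*s^4 - 140*s^3 - 397*s^2 + 117*s + 132)
Evaluating the step-4 result (the overall T(s)) at s = 0 gives T(0) = -12/132 = -1/11.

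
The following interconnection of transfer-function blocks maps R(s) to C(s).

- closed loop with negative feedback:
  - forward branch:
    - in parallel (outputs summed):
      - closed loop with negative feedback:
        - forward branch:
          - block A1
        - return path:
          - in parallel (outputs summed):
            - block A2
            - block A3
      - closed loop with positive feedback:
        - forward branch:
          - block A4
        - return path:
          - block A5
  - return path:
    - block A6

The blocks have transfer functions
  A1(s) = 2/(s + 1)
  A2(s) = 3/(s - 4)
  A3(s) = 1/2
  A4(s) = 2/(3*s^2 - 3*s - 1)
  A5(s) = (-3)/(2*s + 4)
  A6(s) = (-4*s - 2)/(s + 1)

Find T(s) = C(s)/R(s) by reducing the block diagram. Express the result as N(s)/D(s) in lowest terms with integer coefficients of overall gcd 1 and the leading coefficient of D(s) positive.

Step 1 - reduce the parallel group A2, A3 = (s + 2)/(2*s - 8)
Step 2 - feedback reduction of A1, (A2+A3) = (2*s - 8)/(s^2 - 2*s - 2)
Step 3 - collapse the loop (A4 forward, A5 return) = (2*s + 4)/(3*s^3 + 3*s^2 - 7*s + 1)
Step 4 - combine [A1/(1+A1*(A2+A3))], [A4/(1-A4*A5)] in parallel = (6*s^4 - 16*s^3 - 38*s^2 + 46*s - 16)/(3*s^5 - 3*s^4 - 19*s^3 + 9*s^2 + 12*s - 2)
Step 5 - apply the feedback formula to ([A1/(1+A1*(A2+A3))]+[A4/(1-A4*A5)]), A6, which is the overall transfer function T(s) = C(s)/R(s) in lowest terms

Answer: (6*s^5 - 10*s^4 - 54*s^3 + 8*s^2 + 30*s - 16)/(3*s^6 - 24*s^5 + 30*s^4 + 174*s^3 - 87*s^2 - 18*s + 30)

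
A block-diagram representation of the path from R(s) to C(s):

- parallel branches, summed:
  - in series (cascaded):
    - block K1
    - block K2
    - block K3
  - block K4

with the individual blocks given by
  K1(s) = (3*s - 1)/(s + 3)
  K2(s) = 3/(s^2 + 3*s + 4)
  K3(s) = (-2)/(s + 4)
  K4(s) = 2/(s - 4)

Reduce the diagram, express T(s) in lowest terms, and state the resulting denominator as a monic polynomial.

The answer is s^5 + 6*s^4 - 3*s^3 - 84*s^2 - 208*s - 192.

Reasoning:
Step 1: reduce the series chain K1, K2, K3 gives (6 - 18*s)/(s^4 + 10*s^3 + 37*s^2 + 64*s + 48)
Step 2: parallel reduction of (K1*K2*K3), K4 gives (2*s^4 + 20*s^3 + 56*s^2 + 206*s + 72)/(s^5 + 6*s^4 - 3*s^3 - 84*s^2 - 208*s - 192)
T(s) is the step-2 result (common factors already cancelled). Leading coefficient of the denominator: 1, so no rescaling is needed.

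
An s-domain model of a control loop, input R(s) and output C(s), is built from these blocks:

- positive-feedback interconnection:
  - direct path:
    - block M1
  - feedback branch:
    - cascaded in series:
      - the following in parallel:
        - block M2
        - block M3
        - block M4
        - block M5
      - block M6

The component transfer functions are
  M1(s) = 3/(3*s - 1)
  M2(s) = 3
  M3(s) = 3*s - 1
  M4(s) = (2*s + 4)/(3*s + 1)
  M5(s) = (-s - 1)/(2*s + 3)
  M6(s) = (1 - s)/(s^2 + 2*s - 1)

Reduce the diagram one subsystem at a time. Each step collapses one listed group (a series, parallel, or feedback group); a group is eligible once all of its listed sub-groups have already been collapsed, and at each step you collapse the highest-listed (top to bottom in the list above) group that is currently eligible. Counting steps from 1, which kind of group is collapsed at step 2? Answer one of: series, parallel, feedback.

Step 1 - reduce the parallel group M2, M3, M4, M5
Step 2 - combine (M2+M3+M4+M5), M6 in series
Step 3 - collapse the loop (M1 forward, ((M2+M3+M4+M5)*M6) return)
The group at step 2 is a series group.

Final answer: series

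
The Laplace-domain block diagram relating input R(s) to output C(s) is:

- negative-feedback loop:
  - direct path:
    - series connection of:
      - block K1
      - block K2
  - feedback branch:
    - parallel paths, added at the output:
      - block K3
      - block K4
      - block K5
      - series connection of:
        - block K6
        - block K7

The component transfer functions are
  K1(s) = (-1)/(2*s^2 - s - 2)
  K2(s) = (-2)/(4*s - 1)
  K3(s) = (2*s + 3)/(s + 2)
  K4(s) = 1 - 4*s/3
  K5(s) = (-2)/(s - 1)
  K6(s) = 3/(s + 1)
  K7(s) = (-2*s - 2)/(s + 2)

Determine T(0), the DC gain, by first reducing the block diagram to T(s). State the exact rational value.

First reduce the diagram to T(s).

1. cascade K1, K2 = 2/(8*s^3 - 6*s^2 - 7*s + 2)
2. combine K6, K7 in series = (-6)/(s + 2)
3. combine K3, K4, K5, (K6*K7) in parallel = (-4*s^3 + 5*s^2 - 10*s - 9)/(3*s^2 + 3*s - 6)
4. reduce the feedback loop with forward (K1*K2) and return (K3+K4+K5+(K6*K7)) = (6*s^2 + 6*s - 12)/(24*s^5 + 6*s^4 - 95*s^3 + 31*s^2 + 28*s - 30)
DC gain: substitute s = 0 into T(s) from step 4: T(0) = -12/(-30) = 2/5.

Answer: 2/5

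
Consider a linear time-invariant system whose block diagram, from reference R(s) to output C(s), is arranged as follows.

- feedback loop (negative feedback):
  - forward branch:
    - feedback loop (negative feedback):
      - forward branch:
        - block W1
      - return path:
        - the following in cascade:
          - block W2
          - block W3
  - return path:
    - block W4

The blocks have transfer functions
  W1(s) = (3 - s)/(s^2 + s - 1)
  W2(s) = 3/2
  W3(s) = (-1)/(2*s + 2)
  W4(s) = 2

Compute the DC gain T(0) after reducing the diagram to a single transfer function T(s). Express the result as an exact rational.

[1] series reduction of W2, W3: (-3)/(4*s + 4)
[2] feedback reduction of W1, (W2*W3): (-4*s^2 + 8*s + 12)/(4*s^3 + 8*s^2 + 3*s - 13)
[3] feedback reduction of [W1/(1+W1*(W2*W3))], W4: (-4*s^2 + 8*s + 12)/(4*s^3 + 19*s + 11)
That last expression is T(s); at s = 0 only the constant terms survive, so T(0) = 12/11.

Therefore the answer is 12/11.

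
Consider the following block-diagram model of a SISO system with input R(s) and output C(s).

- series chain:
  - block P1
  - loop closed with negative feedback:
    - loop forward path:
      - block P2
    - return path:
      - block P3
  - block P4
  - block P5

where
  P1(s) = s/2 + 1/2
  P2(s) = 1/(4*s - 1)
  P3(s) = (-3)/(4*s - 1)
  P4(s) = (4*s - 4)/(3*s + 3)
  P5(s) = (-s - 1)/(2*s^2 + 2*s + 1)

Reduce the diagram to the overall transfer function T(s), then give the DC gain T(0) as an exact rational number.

[1] collapse the loop (P2 forward, P3 return) gives (4*s - 1)/(16*s^2 - 8*s - 2)
[2] multiply P1, [P2/(1+P2*P3)], P4, P5 (series) gives (-4*s^3 + s^2 + 4*s - 1)/(48*s^4 + 24*s^3 - 6*s^2 - 18*s - 3)
Evaluating the step-2 result (the overall T(s)) at s = 0 gives T(0) = -1/(-3) = 1/3.

Therefore the answer is 1/3.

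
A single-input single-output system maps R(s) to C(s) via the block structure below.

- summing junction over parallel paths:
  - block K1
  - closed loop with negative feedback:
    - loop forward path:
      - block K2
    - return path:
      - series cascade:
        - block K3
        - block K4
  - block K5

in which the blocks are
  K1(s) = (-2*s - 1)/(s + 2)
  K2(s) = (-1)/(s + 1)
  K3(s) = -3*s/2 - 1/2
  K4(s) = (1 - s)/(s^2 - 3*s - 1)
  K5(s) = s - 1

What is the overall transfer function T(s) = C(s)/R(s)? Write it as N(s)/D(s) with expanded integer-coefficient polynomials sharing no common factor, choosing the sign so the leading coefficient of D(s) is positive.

First reduce the diagram to T(s).

[1] reduce the series chain K3, K4 = (3*s^2 - 2*s - 1)/(2*s^2 - 6*s - 2)
[2] apply the feedback formula to K2, (K3*K4) = (-2*s^2 + 6*s + 2)/(2*s^3 - 7*s^2 - 6*s - 1)
[3] combine K1, [K2/(1+K2*(K3*K4))], K5 in parallel; the result is T(s) itself (integer coefficients, no common factor, positive leading denominator coefficient)

Answer: (2*s^5 - 9*s^4 - 7*s^3 + 28*s^2 + 33*s + 7)/(2*s^4 - 3*s^3 - 20*s^2 - 13*s - 2)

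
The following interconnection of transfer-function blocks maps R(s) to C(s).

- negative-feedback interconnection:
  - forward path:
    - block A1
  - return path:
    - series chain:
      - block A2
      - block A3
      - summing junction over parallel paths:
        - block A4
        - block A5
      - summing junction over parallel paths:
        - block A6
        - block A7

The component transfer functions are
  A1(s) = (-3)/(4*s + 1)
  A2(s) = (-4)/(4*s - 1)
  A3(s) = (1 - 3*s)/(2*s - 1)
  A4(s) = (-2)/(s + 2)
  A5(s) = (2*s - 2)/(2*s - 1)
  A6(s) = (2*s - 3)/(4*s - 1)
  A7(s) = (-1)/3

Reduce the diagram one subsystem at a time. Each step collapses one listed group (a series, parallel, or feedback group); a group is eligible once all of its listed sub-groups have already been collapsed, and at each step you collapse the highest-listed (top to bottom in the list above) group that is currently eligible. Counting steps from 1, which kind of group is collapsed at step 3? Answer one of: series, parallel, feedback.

[1] add A4, A5 (parallel)
[2] combine A6, A7 in parallel
[3] cascade A2, A3, (A4+A5), (A6+A7)
[4] close the feedback loop around A1, (A2*A3*(A4+A5)*(A6+A7))
Step 3 collapses a series group.

Final answer: series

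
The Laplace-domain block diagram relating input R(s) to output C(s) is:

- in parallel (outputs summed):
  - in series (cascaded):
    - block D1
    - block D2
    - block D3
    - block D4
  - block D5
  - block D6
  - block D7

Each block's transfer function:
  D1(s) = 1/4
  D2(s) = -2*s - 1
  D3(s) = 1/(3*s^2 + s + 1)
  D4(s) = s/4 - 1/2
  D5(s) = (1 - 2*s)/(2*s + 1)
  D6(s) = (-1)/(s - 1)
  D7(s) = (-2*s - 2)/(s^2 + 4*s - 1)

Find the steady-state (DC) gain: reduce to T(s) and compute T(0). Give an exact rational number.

[1] combine D1, D2, D3, D4 in series gives (-2*s^2 + 3*s + 2)/(48*s^2 + 16*s + 16)
[2] add (D1*D2*D3*D4), D5, D6, D7 (parallel) gives (-100*s^6 - 568*s^5 - 73*s^4 - 385*s^3 + 119*s^2 - 19*s + 66)/(96*s^6 + 368*s^5 - 192*s^4 - 144*s^3 - 112*s^2 - 32*s + 16)
DC gain: substitute s = 0 into T(s) from step 2: T(0) = 66/16 = 33/8.

Therefore the answer is 33/8.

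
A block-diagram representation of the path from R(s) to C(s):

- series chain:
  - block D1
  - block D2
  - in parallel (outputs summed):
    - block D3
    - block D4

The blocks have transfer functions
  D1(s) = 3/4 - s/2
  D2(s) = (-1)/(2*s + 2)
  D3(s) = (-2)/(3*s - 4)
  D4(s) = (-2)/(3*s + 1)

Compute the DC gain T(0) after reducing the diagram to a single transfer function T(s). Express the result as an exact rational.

Reducing step by step:

1. sum the parallel branches D3, D4 = (6 - 12*s)/(9*s^2 - 9*s - 4)
2. combine D1, D2, (D3+D4) in series = (-12*s^2 + 24*s - 9)/(36*s^3 - 52*s - 16)
DC gain: substitute s = 0 into T(s) from step 2: T(0) = -9/(-16) = 9/16.

Answer: 9/16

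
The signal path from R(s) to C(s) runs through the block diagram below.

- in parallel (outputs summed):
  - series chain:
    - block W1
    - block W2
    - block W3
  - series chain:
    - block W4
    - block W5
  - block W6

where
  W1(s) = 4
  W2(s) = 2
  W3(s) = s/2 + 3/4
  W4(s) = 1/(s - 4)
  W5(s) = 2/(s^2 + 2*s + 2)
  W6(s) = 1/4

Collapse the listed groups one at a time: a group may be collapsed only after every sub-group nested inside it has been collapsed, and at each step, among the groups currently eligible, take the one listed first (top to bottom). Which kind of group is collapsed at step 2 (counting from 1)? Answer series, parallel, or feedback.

Reducing step by step:

Step 1: combine W1, W2, W3 in series
Step 2: reduce the series chain W4, W5
Step 3: parallel reduction of (W1*W2*W3), (W4*W5), W6
At step 2 the group reduced is series.

Answer: series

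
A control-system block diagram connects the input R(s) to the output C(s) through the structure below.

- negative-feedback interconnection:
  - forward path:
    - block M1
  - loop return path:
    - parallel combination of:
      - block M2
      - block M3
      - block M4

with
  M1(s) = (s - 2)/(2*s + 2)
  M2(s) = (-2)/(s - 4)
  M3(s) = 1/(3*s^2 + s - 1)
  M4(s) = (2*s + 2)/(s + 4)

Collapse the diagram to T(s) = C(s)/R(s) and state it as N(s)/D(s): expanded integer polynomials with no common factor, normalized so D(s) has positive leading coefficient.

[1] reduce the parallel group M2, M3, M4; result (6*s^4 - 22*s^3 - 57*s^2 - 8*s)/(3*s^4 + s^3 - 49*s^2 - 16*s + 16)
[2] collapse the loop (M1 forward, (M2+M3+M4) return): this yields T(s), and no further normalization is needed

Answer: (3*s^5 - 5*s^4 - 51*s^3 + 82*s^2 + 48*s - 32)/(12*s^5 - 26*s^4 - 109*s^3 - 24*s^2 + 16*s + 32)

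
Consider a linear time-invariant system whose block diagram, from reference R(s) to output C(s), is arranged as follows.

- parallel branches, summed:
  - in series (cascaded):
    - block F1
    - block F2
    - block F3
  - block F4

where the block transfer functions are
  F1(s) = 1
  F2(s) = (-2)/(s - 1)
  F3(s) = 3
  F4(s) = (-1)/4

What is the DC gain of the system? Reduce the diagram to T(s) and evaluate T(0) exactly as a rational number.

Answer: 23/4

Working:
[1] multiply F1, F2, F3 (series) -> (-6)/(s - 1)
[2] combine (F1*F2*F3), F4 in parallel -> (-s - 23)/(4*s - 4)
The step-2 result is T(s). Setting s = 0: T(0) = -23/(-4) = 23/4.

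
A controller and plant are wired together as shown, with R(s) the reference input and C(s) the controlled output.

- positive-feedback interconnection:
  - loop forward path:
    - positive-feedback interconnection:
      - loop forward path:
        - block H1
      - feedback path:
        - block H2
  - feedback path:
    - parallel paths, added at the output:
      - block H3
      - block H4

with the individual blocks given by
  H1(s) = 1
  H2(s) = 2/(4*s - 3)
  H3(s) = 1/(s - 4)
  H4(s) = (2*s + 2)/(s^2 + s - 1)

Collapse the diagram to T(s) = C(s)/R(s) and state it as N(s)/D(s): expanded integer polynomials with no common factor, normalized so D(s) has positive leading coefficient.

Answer: (4*s^4 - 15*s^3 - 11*s^2 + 31*s - 12)/(4*s^4 - 29*s^3 + 24*s^2 + 62*s - 47)

Working:
Step 1 - close the feedback loop around H1, H2 gives (4*s - 3)/(4*s - 5)
Step 2 - reduce the parallel group H3, H4 gives (3*s^2 - 5*s - 9)/(s^3 - 3*s^2 - 5*s + 4)
Step 3 - apply the feedback formula to [H1/(1-H1*H2)], (H3+H4), giving the overall T(s)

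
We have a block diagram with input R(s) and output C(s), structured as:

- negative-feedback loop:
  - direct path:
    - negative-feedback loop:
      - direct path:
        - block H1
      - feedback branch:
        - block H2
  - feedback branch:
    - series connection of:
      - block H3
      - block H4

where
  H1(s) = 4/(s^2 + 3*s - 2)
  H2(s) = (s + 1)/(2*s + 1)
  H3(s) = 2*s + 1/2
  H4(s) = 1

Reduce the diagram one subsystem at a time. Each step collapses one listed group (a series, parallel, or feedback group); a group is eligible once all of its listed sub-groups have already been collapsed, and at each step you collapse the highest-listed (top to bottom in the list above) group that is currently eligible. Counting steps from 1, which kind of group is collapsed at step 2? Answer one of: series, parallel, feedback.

Reducing step by step:

Step 1. apply the feedback formula to H1, H2
Step 2. reduce the series chain H3, H4
Step 3. close the feedback loop around [H1/(1+H1*H2)], (H3*H4)
The group at step 2 is a series group.

Answer: series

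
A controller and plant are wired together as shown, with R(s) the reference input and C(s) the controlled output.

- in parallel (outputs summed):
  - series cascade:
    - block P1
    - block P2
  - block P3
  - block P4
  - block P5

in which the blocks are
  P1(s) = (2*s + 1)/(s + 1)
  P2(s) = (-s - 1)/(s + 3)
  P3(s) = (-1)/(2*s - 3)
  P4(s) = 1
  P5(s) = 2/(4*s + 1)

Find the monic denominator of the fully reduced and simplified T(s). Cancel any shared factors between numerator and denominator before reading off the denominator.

The answer is s^3 + 7*s^2/4 - 33*s/8 - 9/8.

Reasoning:
1. reduce the series chain P1, P2 = (-2*s - 1)/(s + 3)
2. sum the parallel branches (P1*P2), P3, P4, P5 = (-8*s^3 + 26*s^2 - 24*s - 27)/(8*s^3 + 14*s^2 - 33*s - 9)
That last expression is T(s), already simplified. Scaling its denominator by 1/8 (the reciprocal of the leading coefficient) yields the monic denominator.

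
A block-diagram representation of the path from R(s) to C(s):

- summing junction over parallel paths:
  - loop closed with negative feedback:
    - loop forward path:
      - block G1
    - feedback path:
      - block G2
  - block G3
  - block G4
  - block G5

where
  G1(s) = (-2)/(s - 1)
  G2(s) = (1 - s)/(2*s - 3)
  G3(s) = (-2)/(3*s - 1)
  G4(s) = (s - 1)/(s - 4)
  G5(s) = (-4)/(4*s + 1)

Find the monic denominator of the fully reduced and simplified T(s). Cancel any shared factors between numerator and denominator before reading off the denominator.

[1] close the feedback loop around G1, G2 = (6 - 4*s)/(2*s^2 - 3*s + 1)
[2] combine [G1/(1+G1*G2)], G3, G4, G5 in parallel = (24*s^5 - 150*s^4 + 543*s^3 - 599*s^2 + 105*s + 17)/(24*s^5 - 134*s^4 + 165*s^3 - 50*s^2 - 9*s + 4)
No further cancellation is possible in the step-2 result, so that is T(s). Its denominator becomes monic after dividing by the leading coefficient 24.

Answer: s^5 - 67*s^4/12 + 55*s^3/8 - 25*s^2/12 - 3*s/8 + 1/6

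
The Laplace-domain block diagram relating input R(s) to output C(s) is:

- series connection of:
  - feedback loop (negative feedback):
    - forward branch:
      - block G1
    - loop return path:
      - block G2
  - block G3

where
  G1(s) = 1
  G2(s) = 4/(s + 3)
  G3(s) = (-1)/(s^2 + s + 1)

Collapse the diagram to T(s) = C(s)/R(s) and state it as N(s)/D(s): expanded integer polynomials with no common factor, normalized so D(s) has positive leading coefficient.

[1] apply the feedback formula to G1, G2 gives (s + 3)/(s + 7)
[2] multiply [G1/(1+G1*G2)], G3 (series), which is the overall transfer function T(s) = C(s)/R(s) in lowest terms

Therefore the answer is (-s - 3)/(s^3 + 8*s^2 + 8*s + 7).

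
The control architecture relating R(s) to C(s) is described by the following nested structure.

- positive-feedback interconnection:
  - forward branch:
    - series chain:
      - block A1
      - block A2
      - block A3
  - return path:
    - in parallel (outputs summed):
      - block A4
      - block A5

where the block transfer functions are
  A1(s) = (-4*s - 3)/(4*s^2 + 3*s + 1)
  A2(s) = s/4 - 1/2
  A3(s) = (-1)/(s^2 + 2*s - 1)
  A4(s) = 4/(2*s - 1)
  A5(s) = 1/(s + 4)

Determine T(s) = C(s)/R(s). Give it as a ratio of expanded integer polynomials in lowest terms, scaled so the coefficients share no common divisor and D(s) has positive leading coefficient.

Step 1: multiply A1, A2, A3 (series): (4*s^2 - 5*s - 6)/(16*s^4 + 44*s^3 + 12*s^2 - 4*s - 4)
Step 2: sum the parallel branches A4, A5: (6*s + 15)/(2*s^2 + 7*s - 4)
Step 3: reduce the feedback loop with forward (A1*A2*A3) and return (A4+A5): this yields T(s), and no further normalization is needed

Hence the answer: (8*s^4 + 18*s^3 - 63*s^2 - 22*s + 24)/(32*s^6 + 200*s^5 + 268*s^4 - 124*s^3 - 114*s^2 + 99*s + 106)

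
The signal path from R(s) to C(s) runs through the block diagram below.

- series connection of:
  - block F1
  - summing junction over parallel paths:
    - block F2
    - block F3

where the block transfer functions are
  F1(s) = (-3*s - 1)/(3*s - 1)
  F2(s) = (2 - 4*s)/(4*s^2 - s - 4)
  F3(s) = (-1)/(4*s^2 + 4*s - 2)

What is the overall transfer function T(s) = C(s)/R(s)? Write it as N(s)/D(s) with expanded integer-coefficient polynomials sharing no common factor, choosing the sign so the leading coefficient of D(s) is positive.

The answer is (48*s^4 + 52*s^3 - 39*s^2 - 17*s)/(48*s^5 + 20*s^4 - 96*s^3 - 14*s^2 + 38*s - 8).

Reasoning:
(1) parallel reduction of F2, F3 = (-16*s^3 - 12*s^2 + 17*s)/(16*s^4 + 12*s^3 - 28*s^2 - 14*s + 8)
(2) multiply F1, (F2+F3) (series); the result is T(s) itself (integer coefficients, no common factor, positive leading denominator coefficient)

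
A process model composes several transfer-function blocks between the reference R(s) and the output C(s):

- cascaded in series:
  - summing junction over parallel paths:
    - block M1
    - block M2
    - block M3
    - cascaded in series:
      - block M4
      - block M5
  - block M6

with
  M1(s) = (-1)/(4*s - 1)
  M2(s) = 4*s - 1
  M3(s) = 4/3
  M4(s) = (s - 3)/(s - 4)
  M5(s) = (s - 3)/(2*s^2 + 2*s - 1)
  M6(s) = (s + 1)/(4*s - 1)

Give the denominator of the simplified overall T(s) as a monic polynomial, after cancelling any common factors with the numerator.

First reduce the diagram to T(s).

[1] series reduction of M4, M5 = (s^2 - 6*s + 9)/(2*s^3 - 6*s^2 - 9*s + 4)
[2] parallel reduction of M1, M2, M3, (M4*M5) = (96*s^5 - 304*s^4 - 380*s^3 + 213*s^2 + 130*s - 43)/(24*s^4 - 78*s^3 - 90*s^2 + 75*s - 12)
[3] series reduction of (M1+M2+M3+(M4*M5)), M6 = (96*s^6 - 208*s^5 - 684*s^4 - 167*s^3 + 343*s^2 + 87*s - 43)/(96*s^5 - 336*s^4 - 282*s^3 + 390*s^2 - 123*s + 12)
That last expression is T(s), already simplified. Scaling its denominator by 1/96 (the reciprocal of the leading coefficient) yields the monic denominator.

Answer: s^5 - 7*s^4/2 - 47*s^3/16 + 65*s^2/16 - 41*s/32 + 1/8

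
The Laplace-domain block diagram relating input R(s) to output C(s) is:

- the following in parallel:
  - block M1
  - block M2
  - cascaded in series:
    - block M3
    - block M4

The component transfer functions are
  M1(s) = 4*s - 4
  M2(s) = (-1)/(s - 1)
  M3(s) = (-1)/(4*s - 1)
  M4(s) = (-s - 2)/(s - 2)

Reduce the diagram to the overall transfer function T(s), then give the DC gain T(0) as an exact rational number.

Reducing step by step:

1. series reduction of M3, M4, giving (s + 2)/(4*s^2 - 9*s + 2)
2. sum the parallel branches M1, M2, (M3*M4), giving (16*s^4 - 68*s^3 + 93*s^2 - 42*s + 4)/(4*s^3 - 13*s^2 + 11*s - 2)
Step 2 gives the overall T(s). Then T(0) = 4/(-2) = -2.

Answer: -2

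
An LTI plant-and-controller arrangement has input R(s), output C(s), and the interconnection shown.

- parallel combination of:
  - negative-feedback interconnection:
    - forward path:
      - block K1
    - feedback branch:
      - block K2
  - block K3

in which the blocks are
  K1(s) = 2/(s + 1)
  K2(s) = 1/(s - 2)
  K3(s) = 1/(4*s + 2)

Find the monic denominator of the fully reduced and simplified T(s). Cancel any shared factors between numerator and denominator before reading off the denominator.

The answer is s^3 - s^2/2 - s/2.

Reasoning:
Step 1 - feedback reduction of K1, K2, giving (2*s - 4)/(s^2 - s)
Step 2 - combine [K1/(1+K1*K2)], K3 in parallel, giving (9*s^2 - 13*s - 8)/(4*s^3 - 2*s^2 - 2*s)
Step 2 gives the fully reduced T(s), with no common factor left to cancel. The denominator's leading coefficient is 4, so divide each of its coefficients by 4 to get the monic form.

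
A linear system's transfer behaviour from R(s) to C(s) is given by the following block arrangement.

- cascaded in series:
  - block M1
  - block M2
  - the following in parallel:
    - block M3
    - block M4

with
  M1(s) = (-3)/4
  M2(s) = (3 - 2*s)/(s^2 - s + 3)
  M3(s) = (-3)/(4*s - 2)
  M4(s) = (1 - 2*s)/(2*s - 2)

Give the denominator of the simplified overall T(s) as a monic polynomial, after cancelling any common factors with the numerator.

(1) combine M3, M4 in parallel; result (-4*s^2 + s + 2)/(4*s^2 - 6*s + 2)
(2) multiply M1, M2, (M3+M4) (series); result (-24*s^3 + 42*s^2 + 3*s - 18)/(16*s^4 - 40*s^3 + 80*s^2 - 80*s + 24)
T(s) is the step-2 result (common factors already cancelled). Leading coefficient of the denominator: 16. Divide through by 16 for the monic polynomial.

Therefore the answer is s^4 - 5*s^3/2 + 5*s^2 - 5*s + 3/2.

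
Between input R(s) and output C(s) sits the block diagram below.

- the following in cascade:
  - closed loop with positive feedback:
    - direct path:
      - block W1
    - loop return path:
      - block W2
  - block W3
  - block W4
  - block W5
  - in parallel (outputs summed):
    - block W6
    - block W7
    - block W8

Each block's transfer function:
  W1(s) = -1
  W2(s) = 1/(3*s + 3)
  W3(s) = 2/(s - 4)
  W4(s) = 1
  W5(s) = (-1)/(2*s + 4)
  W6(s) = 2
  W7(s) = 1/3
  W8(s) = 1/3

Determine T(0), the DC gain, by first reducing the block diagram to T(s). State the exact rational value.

Reducing step by step:

Step 1. close the feedback loop around W1, W2, giving (-3*s - 3)/(3*s + 4)
Step 2. reduce the parallel group W6, W7, W8, giving 8/3
Step 3. multiply [W1/(1-W1*W2)], W3, W4, W5, (W6+W7+W8) (series), giving (8*s + 8)/(3*s^3 - 2*s^2 - 32*s - 32)
The step-3 result is T(s). Setting s = 0: T(0) = 8/(-32) = -1/4.

Answer: -1/4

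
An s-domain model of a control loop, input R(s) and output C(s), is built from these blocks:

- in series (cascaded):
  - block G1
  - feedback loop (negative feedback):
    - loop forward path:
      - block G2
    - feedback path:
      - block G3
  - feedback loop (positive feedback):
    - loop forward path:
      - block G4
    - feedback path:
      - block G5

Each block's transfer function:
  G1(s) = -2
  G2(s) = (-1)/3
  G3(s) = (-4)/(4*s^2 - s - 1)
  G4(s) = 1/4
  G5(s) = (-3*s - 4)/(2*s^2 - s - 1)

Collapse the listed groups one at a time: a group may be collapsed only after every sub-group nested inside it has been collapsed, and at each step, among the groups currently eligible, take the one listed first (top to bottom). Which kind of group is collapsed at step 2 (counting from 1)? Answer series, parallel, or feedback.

The answer is feedback.

Reasoning:
Step 1 - feedback reduction of G2, G3
Step 2 - close the feedback loop around G4, G5
Step 3 - reduce the series chain G1, [G2/(1+G2*G3)], [G4/(1-G4*G5)]
Step 2: feedback.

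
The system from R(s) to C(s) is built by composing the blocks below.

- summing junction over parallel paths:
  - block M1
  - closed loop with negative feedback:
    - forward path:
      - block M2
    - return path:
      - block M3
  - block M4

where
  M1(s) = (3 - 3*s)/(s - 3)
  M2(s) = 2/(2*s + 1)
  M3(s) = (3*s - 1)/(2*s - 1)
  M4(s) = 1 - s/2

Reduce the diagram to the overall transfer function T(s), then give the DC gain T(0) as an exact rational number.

Reducing step by step:

(1) feedback reduction of M2, M3 -> (4*s - 2)/(4*s^2 + 6*s - 3)
(2) parallel reduction of M1, [M2/(1+M2*M3)], M4 -> (-4*s^4 - 10*s^3 + 5*s^2 - 25*s + 12)/(8*s^3 - 12*s^2 - 42*s + 18)
Step 2 gives the overall T(s). Then T(0) = 12/18 = 2/3.

Answer: 2/3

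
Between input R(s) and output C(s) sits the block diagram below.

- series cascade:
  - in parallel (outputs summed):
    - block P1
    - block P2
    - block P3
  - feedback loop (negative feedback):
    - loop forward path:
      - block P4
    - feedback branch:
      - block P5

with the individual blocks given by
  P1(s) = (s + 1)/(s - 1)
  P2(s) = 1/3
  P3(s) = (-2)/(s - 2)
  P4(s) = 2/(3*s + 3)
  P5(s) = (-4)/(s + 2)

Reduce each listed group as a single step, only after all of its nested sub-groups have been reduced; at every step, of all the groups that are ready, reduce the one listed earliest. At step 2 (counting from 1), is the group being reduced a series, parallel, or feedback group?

Answer: feedback

Working:
Step 1: combine P1, P2, P3 in parallel
Step 2: feedback reduction of P4, P5
Step 3: reduce the series chain (P1+P2+P3), [P4/(1+P4*P5)]
Step 2 collapses a feedback group.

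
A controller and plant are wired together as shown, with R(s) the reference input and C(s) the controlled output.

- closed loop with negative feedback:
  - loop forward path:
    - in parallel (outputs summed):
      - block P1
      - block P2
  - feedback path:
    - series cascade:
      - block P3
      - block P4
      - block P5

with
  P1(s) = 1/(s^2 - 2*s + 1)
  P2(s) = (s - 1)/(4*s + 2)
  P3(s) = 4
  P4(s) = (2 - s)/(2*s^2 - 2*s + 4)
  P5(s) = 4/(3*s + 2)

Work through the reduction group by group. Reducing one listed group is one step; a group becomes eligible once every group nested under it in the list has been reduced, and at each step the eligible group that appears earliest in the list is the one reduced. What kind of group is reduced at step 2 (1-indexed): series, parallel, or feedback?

Reducing step by step:

1. combine P1, P2 in parallel
2. multiply P3, P4, P5 (series)
3. feedback reduction of (P1+P2), (P3*P4*P5)
At step 2 the group reduced is series.

Answer: series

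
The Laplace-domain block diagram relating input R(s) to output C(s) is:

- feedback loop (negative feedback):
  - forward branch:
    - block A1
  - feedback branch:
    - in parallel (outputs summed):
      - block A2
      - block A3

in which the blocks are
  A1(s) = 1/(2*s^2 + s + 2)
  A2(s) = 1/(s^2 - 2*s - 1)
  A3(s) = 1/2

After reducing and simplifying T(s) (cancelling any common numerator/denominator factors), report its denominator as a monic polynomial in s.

First reduce the diagram to T(s).

[1] add A2, A3 (parallel) = (s^2 - 2*s + 1)/(2*s^2 - 4*s - 2)
[2] reduce the feedback loop with forward A1 and return (A2+A3) = (2*s^2 - 4*s - 2)/(4*s^4 - 6*s^3 - 3*s^2 - 12*s - 3)
The result of step 2 is T(s) in lowest terms. Its denominator has leading coefficient 4; dividing the denominator through by 4 makes it monic.

Answer: s^4 - 3*s^3/2 - 3*s^2/4 - 3*s - 3/4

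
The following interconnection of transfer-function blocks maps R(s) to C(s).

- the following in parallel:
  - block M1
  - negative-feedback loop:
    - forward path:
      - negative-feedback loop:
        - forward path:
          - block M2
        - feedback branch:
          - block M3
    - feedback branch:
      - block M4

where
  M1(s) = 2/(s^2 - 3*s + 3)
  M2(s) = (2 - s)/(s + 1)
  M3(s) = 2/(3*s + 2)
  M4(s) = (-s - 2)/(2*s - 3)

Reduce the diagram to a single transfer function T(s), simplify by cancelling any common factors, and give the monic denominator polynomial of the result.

The answer is s^5 - 28*s^4/9 + 7*s^3/3 - 2*s^2/9 + 17*s/3 - 26/3.

Reasoning:
(1) collapse the loop (M2 forward, M3 return) = (-3*s^2 + 4*s + 4)/(3*s^2 + 3*s + 6)
(2) apply the feedback formula to [M2/(1+M2*M3)], M4 = (-6*s^3 + 17*s^2 - 4*s - 12)/(9*s^3 - s^2 - 9*s - 26)
(3) parallel reduction of M1, [[M2/(1+M2*M3)]/(1+[M2/(1+M2*M3)]*M4)] = (-6*s^5 + 35*s^4 - 55*s^3 + 49*s^2 + 6*s - 88)/(9*s^5 - 28*s^4 + 21*s^3 - 2*s^2 + 51*s - 78)
That last expression is T(s), already simplified. Scaling its denominator by 1/9 (the reciprocal of the leading coefficient) yields the monic denominator.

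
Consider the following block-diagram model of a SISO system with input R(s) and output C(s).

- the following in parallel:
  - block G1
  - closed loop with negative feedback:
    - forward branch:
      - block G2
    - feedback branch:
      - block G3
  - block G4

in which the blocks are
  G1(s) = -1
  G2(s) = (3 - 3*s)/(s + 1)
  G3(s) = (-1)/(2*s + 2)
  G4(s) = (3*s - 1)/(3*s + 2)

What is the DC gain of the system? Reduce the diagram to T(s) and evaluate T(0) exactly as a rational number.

The answer is -15/2.

Reasoning:
1. reduce the feedback loop with forward G2 and return G3; result (6 - 6*s^2)/(2*s^2 + 7*s - 1)
2. sum the parallel branches G1, [G2/(1+G2*G3)], G4; result (-18*s^3 - 18*s^2 - 3*s + 15)/(6*s^3 + 25*s^2 + 11*s - 2)
DC gain: substitute s = 0 into T(s) from step 2: T(0) = 15/(-2) = -15/2.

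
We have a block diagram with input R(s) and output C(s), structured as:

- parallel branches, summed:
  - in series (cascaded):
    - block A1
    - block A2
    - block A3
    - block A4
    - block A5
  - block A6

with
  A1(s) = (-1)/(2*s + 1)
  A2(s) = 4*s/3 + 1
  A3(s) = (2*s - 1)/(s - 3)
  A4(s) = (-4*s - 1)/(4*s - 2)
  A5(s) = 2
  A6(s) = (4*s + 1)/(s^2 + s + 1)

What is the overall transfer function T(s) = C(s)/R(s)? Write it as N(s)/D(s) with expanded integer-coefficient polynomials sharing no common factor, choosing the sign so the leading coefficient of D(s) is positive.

First reduce the diagram to T(s).

1. combine A1, A2, A3, A4, A5 in series, giving (16*s^2 + 16*s + 3)/(6*s^2 - 15*s - 9)
2. parallel reduction of (A1*A2*A3*A4*A5), A6, giving the overall T(s)

Answer: (16*s^4 + 56*s^3 - 19*s^2 - 32*s - 6)/(6*s^4 - 9*s^3 - 18*s^2 - 24*s - 9)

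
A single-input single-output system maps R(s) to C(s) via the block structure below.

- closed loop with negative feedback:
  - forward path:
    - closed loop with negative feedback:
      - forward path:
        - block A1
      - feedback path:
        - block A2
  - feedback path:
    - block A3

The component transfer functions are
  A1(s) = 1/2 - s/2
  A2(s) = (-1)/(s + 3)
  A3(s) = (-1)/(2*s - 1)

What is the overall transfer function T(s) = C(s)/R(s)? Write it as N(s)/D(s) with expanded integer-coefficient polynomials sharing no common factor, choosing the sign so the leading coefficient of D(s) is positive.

The answer is (-2*s^3 - 3*s^2 + 8*s - 3)/(7*s^2 + 9*s - 8).

Reasoning:
Step 1: close the feedback loop around A1, A2; result (-s^2 - 2*s + 3)/(3*s + 5)
Step 2: feedback reduction of [A1/(1+A1*A2)], A3, giving the overall T(s)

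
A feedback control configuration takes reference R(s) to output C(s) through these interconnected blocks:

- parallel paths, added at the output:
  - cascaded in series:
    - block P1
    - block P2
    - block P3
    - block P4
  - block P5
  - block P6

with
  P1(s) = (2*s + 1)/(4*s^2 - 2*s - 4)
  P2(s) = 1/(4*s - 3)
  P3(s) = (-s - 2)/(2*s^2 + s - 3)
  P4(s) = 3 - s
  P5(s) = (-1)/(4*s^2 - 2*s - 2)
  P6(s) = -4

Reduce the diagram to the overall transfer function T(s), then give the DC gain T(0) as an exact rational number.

Reducing step by step:

Step 1. cascade P1, P2, P3, P4; result (2*s^3 - s^2 - 13*s - 6)/(32*s^5 - 24*s^4 - 88*s^3 + 74*s^2 + 42*s - 36)
Step 2. parallel reduction of (P1*P2*P3*P4), P5, P6; result (-256*s^6 + 64*s^5 + 788*s^4 - 244*s^3 - 619*s^2 + 98*s + 120)/(64*s^6 - 16*s^5 - 200*s^4 + 60*s^3 + 158*s^2 - 30*s - 36)
That last expression is T(s); at s = 0 only the constant terms survive, so T(0) = 120/(-36) = -10/3.

Answer: -10/3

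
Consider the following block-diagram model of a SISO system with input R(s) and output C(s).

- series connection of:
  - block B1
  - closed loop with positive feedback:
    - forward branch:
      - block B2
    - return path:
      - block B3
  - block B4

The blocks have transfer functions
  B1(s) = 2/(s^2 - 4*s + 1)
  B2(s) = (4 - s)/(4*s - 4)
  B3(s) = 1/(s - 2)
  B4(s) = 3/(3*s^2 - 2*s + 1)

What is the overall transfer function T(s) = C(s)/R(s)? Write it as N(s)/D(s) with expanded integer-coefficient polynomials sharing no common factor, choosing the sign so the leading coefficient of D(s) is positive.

Answer: (-6*s^2 + 36*s - 48)/(12*s^6 - 89*s^5 + 214*s^4 - 212*s^3 + 118*s^2 - 35*s + 4)

Working:
Step 1. close the feedback loop around B2, B3: (-s^2 + 6*s - 8)/(4*s^2 - 11*s + 4)
Step 2. series reduction of B1, [B2/(1-B2*B3)], B4, which is the overall transfer function T(s) = C(s)/R(s) in lowest terms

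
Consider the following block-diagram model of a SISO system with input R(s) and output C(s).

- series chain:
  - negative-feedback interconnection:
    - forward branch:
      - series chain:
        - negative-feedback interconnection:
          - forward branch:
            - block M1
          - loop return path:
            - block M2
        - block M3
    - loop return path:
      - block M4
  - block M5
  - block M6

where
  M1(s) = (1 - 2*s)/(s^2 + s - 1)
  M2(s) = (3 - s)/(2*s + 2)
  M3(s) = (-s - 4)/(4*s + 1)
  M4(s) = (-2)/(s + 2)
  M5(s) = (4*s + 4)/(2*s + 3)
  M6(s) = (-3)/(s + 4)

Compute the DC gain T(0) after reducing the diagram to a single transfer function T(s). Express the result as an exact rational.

Step 1: feedback reduction of M1, M2: (-4*s^2 - 2*s + 2)/(2*s^3 + 6*s^2 - 7*s + 1)
Step 2: multiply [M1/(1+M1*M2)], M3 (series): (4*s^3 + 18*s^2 + 6*s - 8)/(8*s^4 + 26*s^3 - 22*s^2 - 3*s + 1)
Step 3: reduce the feedback loop with forward ([M1/(1+M1*M2)]*M3) and return M4: (4*s^4 + 26*s^3 + 42*s^2 + 4*s - 16)/(8*s^5 + 42*s^4 + 22*s^3 - 83*s^2 - 17*s + 18)
Step 4: combine [([M1/(1+M1*M2)]*M3)/(1+([M1/(1+M1*M2)]*M3)*M4)], M5, M6 in series: (-48*s^4 - 168*s^3 - 144*s^2 + 24*s + 48)/(16*s^6 + 108*s^5 + 170*s^4 - 100*s^3 - 283*s^2 - 15*s + 54)
Step 4 gives the overall T(s). Then T(0) = 48/54 = 8/9.

Therefore the answer is 8/9.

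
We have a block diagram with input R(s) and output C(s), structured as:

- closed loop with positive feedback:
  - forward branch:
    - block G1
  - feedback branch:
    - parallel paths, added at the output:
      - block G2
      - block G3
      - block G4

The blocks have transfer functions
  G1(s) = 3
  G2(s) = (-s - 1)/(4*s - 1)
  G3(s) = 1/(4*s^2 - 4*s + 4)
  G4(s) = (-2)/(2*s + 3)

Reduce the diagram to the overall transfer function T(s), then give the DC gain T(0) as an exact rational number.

Reducing step by step:

Step 1. combine G2, G3, G4 in parallel: (-8*s^4 - 44*s^3 + 48*s^2 - 38*s - 7)/(32*s^4 + 8*s^3 - 20*s^2 + 52*s - 12)
Step 2. collapse the loop (G1 forward, (G2+G3+G4) return): (96*s^4 + 24*s^3 - 60*s^2 + 156*s - 36)/(56*s^4 + 140*s^3 - 164*s^2 + 166*s + 9)
That last expression is T(s); at s = 0 only the constant terms survive, so T(0) = -36/9 = -4.

Answer: -4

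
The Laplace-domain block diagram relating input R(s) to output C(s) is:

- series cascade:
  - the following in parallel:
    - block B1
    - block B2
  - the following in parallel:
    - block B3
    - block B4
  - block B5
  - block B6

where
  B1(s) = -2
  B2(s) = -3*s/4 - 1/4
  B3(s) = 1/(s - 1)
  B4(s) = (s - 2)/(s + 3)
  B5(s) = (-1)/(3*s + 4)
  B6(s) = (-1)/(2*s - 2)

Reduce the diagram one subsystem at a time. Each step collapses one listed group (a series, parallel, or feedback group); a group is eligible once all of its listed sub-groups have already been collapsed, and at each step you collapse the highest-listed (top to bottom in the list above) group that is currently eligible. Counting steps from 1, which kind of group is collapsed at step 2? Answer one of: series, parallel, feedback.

(1) reduce the parallel group B1, B2
(2) add B3, B4 (parallel)
(3) combine (B1+B2), (B3+B4), B5, B6 in series
Step 2: parallel.

Hence the answer: parallel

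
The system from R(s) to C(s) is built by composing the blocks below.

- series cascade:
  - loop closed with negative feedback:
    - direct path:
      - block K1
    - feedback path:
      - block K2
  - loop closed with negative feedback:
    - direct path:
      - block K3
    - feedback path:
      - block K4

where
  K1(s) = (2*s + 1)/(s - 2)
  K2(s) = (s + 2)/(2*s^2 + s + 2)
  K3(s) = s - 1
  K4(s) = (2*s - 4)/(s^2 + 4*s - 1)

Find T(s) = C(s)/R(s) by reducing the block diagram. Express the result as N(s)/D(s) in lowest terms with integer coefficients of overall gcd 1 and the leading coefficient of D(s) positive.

Answer: (4*s^6 + 16*s^5 - 3*s^4 + s^3 - 15*s^2 - 5*s + 2)/(6*s^5 - 7*s^4 + 23*s^3 - 19*s^2 + 19*s - 6)

Working:
1. reduce the feedback loop with forward K1 and return K2, giving (4*s^3 + 4*s^2 + 5*s + 2)/(2*s^3 - s^2 + 5*s - 2)
2. reduce the feedback loop with forward K3 and return K4, giving (s^3 + 3*s^2 - 5*s + 1)/(3*s^2 - 2*s + 3)
3. reduce the series chain [K1/(1+K1*K2)], [K3/(1+K3*K4)], which is the overall transfer function T(s) = C(s)/R(s) in lowest terms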